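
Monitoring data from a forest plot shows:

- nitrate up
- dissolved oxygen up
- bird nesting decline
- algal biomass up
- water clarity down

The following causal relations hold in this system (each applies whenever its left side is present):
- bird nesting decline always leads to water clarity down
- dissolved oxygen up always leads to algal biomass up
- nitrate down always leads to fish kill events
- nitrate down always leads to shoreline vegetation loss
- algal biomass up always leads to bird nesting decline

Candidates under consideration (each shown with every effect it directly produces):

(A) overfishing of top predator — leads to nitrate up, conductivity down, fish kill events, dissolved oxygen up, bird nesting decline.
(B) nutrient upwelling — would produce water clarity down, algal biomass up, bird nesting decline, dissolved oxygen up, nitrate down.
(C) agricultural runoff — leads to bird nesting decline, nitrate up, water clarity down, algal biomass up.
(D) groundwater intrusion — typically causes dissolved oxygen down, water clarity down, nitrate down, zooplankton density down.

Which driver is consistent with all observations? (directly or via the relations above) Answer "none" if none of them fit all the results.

Per-candidate check:
(A) overfishing of top predator — nitrate up +; dissolved oxygen up +; bird nesting decline +; algal biomass up + (by dissolved oxygen up → algal biomass up); water clarity down + (by bird nesting decline → water clarity down)
(B) nutrient upwelling — nitrate up -; dissolved oxygen up +; bird nesting decline +; algal biomass up +; water clarity down +
(C) agricultural runoff — nitrate up +; dissolved oxygen up -; bird nesting decline +; algal biomass up +; water clarity down +
(D) groundwater intrusion — fails on nitrate up, dissolved oxygen up, bird nesting decline, algal biomass up (predicts nitrate down, not nitrate up; predicts dissolved oxygen down, not dissolved oxygen up)
(A) is the only candidate with no mismatches.

A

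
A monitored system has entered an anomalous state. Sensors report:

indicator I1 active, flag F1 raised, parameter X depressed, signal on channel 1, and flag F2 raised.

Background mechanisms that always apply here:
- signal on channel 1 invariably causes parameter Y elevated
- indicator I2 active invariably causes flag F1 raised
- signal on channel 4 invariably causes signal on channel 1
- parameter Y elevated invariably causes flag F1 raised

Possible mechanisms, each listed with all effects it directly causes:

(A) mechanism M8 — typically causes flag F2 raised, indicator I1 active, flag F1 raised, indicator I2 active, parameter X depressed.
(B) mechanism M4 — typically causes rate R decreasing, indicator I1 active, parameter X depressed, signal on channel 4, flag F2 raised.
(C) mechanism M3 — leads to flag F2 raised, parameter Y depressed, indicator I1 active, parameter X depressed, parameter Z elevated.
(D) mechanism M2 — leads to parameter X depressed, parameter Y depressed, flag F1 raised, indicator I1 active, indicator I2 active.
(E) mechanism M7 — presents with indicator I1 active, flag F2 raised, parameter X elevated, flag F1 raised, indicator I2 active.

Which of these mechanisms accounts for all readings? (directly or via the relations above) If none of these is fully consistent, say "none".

B

Testing each hypothesis:
(A) mechanism M8 — does not account for signal on channel 1
(B) mechanism M4 — accounts for every observation (flag F1 raised by signal on channel 4 → signal on channel 1 → parameter Y elevated → flag F1 raised)
(C) mechanism M3 — indicator I1 active yes; flag F1 raised NO; parameter X depressed yes; signal on channel 1 NO; flag F2 raised yes
(D) mechanism M2 — indicator I1 active yes; flag F1 raised yes; parameter X depressed yes; signal on channel 1 NO; flag F2 raised NO
(E) mechanism M7 — fails on parameter X depressed, signal on channel 1 (predicts parameter X elevated, not parameter X depressed)
Only (B) is consistent with every observation.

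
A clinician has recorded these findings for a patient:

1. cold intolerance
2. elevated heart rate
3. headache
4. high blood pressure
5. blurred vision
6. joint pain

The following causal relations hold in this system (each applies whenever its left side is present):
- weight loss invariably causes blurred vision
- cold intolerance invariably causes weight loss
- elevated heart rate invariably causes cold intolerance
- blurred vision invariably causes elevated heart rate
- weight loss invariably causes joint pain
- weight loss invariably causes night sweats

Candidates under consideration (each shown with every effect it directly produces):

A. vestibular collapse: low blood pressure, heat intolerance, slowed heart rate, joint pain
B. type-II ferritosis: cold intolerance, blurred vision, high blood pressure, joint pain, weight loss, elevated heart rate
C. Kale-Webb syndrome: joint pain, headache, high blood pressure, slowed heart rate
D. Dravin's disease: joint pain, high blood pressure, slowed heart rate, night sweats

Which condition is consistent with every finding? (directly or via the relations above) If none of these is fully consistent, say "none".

none

Testing each hypothesis:
(A) vestibular collapse — cold intolerance ✗; elevated heart rate ✗; headache ✗; high blood pressure ✗; blurred vision ✗; joint pain ✓
(B) type-II ferritosis — cold intolerance ✓; elevated heart rate ✓; headache ✗; high blood pressure ✓; blurred vision ✓; joint pain ✓
(C) Kale-Webb syndrome — cold intolerance ✗; elevated heart rate ✗; headache ✓; high blood pressure ✓; blurred vision ✗; joint pain ✓
(D) Dravin's disease — cold intolerance ✗; elevated heart rate ✗; headache ✗; high blood pressure ✓; blurred vision ✗; joint pain ✓
No candidate is consistent with all observations.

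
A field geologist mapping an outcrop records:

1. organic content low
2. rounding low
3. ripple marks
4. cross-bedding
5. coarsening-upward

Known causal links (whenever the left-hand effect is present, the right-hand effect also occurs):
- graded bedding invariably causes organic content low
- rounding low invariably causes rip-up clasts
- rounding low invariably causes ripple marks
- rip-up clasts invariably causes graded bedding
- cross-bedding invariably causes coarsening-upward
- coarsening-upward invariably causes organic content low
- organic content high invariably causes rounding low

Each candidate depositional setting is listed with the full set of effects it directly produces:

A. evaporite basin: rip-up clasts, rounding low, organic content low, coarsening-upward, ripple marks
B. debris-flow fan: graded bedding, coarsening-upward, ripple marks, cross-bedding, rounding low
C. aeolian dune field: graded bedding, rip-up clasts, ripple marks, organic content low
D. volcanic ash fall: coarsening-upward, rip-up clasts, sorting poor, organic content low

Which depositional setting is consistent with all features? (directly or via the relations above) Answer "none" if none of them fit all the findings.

B

Checking each candidate against the observations:
(A) evaporite basin — organic content low match; rounding low match; ripple marks match; cross-bedding miss; coarsening-upward match
(B) debris-flow fan — organic content low match (by graded bedding → organic content low); rounding low match; ripple marks match; cross-bedding match; coarsening-upward match
(C) aeolian dune field — organic content low match; rounding low miss; ripple marks match; cross-bedding miss; coarsening-upward miss
(D) volcanic ash fall — does not account for rounding low, ripple marks, cross-bedding
Only (B) is consistent with every observation.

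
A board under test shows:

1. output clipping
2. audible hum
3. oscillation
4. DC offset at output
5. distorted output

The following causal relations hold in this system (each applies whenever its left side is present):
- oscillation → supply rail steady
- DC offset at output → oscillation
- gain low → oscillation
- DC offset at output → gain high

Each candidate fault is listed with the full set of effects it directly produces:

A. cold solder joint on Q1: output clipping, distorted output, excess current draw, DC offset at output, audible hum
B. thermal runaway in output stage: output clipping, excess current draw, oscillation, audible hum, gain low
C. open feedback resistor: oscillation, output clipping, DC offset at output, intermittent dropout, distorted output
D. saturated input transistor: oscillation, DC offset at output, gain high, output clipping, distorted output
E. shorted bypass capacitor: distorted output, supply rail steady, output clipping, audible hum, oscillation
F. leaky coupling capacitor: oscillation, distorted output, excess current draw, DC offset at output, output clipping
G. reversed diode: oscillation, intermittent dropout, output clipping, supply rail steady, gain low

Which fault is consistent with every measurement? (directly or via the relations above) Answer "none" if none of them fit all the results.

Per-candidate check:
(A) cold solder joint on Q1 — output clipping +; audible hum +; oscillation + (by DC offset at output → oscillation); DC offset at output +; distorted output +
(B) thermal runaway in output stage — does not account for DC offset at output, distorted output
(C) open feedback resistor — output clipping +; audible hum -; oscillation +; DC offset at output +; distorted output +
(D) saturated input transistor — output clipping +; audible hum -; oscillation +; DC offset at output +; distorted output +
(E) shorted bypass capacitor — output clipping +; audible hum +; oscillation +; DC offset at output -; distorted output +
(F) leaky coupling capacitor — output clipping +; audible hum -; oscillation +; DC offset at output +; distorted output +
(G) reversed diode — output clipping +; audible hum -; oscillation +; DC offset at output -; distorted output -
Only (A) is consistent with every observation.

A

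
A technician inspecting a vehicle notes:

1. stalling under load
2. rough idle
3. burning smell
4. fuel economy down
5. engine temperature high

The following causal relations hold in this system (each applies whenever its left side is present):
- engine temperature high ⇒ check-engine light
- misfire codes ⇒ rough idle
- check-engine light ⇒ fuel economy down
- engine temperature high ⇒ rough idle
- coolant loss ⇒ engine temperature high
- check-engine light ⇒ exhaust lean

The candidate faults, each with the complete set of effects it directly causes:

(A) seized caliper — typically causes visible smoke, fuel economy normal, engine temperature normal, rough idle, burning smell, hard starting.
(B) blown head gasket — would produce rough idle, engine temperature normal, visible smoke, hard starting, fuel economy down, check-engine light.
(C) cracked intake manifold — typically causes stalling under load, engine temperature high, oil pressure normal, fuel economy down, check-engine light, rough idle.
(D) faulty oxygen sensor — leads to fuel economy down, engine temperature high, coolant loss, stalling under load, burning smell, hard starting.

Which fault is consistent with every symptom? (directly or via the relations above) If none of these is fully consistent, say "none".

Checking each candidate against the observations:
(A) seized caliper — stalling under load -; rough idle +; burning smell +; fuel economy down -; engine temperature high -
(B) blown head gasket — stalling under load -; rough idle +; burning smell -; fuel economy down +; engine temperature high -
(C) cracked intake manifold — stalling under load +; rough idle +; burning smell -; fuel economy down +; engine temperature high +
(D) faulty oxygen sensor — accounts for every observation (rough idle by engine temperature high → rough idle)
Only (D) is consistent with every observation.

D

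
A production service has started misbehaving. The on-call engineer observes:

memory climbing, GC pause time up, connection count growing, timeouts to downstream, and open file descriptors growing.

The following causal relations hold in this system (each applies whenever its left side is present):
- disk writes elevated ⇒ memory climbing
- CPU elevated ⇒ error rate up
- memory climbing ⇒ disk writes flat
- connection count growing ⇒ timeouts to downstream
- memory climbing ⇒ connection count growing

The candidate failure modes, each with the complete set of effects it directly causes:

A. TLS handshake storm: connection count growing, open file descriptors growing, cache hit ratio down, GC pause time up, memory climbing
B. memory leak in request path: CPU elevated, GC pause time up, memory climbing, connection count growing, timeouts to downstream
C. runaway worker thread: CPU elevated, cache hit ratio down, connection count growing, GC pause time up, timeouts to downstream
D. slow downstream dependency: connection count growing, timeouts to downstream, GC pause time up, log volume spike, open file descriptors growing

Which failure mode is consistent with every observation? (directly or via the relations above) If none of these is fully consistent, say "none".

A

For each candidate, compare predicted effects to what was observed:
(A) TLS handshake storm — memory climbing yes; GC pause time up yes; connection count growing yes; timeouts to downstream yes (through connection count growing → timeouts to downstream); open file descriptors growing yes
(B) memory leak in request path — does not account for open file descriptors growing
(C) runaway worker thread — memory climbing NO; GC pause time up yes; connection count growing yes; timeouts to downstream yes; open file descriptors growing NO
(D) slow downstream dependency — does not account for memory climbing
(A) alone accounts for all the evidence.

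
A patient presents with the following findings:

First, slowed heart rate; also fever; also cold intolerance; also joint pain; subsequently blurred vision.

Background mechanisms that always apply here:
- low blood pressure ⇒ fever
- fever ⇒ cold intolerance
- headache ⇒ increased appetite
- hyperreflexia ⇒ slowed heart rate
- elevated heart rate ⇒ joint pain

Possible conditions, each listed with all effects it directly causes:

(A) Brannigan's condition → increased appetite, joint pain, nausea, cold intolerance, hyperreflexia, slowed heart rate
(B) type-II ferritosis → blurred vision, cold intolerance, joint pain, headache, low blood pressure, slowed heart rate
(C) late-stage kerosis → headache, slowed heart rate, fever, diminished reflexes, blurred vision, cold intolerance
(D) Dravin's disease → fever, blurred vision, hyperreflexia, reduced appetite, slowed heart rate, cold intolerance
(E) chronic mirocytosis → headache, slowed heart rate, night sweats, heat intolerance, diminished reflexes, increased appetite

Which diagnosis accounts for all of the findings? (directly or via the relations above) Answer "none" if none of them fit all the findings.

Per-candidate check:
(A) Brannigan's condition — does not account for fever, blurred vision
(B) type-II ferritosis — slowed heart rate yes; fever yes (through low blood pressure → fever); cold intolerance yes; joint pain yes; blurred vision yes
(C) late-stage kerosis — does not account for joint pain
(D) Dravin's disease — does not account for joint pain
(E) chronic mirocytosis — slowed heart rate yes; fever NO; cold intolerance NO; joint pain NO; blurred vision NO
Only (B) is consistent with every observation.

B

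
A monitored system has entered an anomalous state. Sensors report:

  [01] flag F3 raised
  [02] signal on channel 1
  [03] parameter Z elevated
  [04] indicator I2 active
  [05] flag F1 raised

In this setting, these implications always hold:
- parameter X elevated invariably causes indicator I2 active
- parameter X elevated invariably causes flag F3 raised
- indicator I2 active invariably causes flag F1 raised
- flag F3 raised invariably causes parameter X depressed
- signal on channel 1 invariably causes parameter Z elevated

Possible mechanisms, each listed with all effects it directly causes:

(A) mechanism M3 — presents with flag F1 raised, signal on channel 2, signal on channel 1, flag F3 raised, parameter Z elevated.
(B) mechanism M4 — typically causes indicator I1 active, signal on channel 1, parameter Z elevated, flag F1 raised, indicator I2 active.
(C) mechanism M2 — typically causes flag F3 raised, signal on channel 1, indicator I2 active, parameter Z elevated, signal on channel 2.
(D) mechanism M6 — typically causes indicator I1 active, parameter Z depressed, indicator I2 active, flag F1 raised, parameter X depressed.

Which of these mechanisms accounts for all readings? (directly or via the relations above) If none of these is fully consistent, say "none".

C

Checking each candidate against the observations:
(A) mechanism M3 — does not account for indicator I2 active
(B) mechanism M4 — does not account for flag F3 raised
(C) mechanism M2 — flag F3 raised yes; signal on channel 1 yes; parameter Z elevated yes; indicator I2 active yes; flag F1 raised yes (via indicator I2 active → flag F1 raised)
(D) mechanism M6 — fails on flag F3 raised, signal on channel 1, parameter Z elevated (predicts parameter Z depressed, not parameter Z elevated)
(C) alone accounts for all the evidence.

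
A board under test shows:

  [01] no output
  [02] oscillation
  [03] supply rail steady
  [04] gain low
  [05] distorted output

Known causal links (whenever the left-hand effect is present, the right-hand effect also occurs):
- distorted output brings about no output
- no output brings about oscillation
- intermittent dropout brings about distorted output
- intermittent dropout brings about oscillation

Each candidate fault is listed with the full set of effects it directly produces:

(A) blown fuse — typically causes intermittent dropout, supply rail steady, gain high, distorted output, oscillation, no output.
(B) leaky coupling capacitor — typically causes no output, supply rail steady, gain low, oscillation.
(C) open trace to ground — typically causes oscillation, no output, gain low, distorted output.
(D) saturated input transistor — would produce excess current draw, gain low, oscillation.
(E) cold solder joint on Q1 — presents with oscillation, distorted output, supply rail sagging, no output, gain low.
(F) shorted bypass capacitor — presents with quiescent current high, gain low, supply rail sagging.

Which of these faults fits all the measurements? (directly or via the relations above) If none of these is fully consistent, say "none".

Checking each candidate against the observations:
(A) blown fuse — no output +; oscillation +; supply rail steady +; gain low -; distorted output +
(B) leaky coupling capacitor — no output +; oscillation +; supply rail steady +; gain low +; distorted output -
(C) open trace to ground — no output +; oscillation +; supply rail steady -; gain low +; distorted output +
(D) saturated input transistor — does not account for no output, supply rail steady, distorted output
(E) cold solder joint on Q1 — fails on supply rail steady (predicts supply rail sagging, not supply rail steady)
(F) shorted bypass capacitor — no output -; oscillation -; supply rail steady -; gain low +; distorted output -
None of the listed candidates fits everything.

none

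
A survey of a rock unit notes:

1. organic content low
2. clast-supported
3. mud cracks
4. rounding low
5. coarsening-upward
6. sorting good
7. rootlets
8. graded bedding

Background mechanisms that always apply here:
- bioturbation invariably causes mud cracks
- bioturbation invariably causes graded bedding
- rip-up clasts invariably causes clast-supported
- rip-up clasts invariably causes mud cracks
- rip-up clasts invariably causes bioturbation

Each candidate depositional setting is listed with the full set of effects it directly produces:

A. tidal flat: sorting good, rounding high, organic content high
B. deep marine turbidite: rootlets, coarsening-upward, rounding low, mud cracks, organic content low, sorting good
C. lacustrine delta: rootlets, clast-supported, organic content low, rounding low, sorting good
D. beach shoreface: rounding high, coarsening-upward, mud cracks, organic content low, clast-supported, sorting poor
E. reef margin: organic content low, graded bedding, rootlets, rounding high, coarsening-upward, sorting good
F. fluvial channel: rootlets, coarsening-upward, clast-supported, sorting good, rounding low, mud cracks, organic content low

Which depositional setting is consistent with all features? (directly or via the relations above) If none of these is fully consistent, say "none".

none

Testing each hypothesis:
(A) tidal flat — fails on organic content low, clast-supported, mud cracks, rounding low, coarsening-upward, rootlets, graded bedding (predicts organic content high, not organic content low; predicts rounding high, not rounding low)
(B) deep marine turbidite — organic content low ✓; clast-supported ✗; mud cracks ✓; rounding low ✓; coarsening-upward ✓; sorting good ✓; rootlets ✓; graded bedding ✗
(C) lacustrine delta — organic content low ✓; clast-supported ✓; mud cracks ✗; rounding low ✓; coarsening-upward ✗; sorting good ✓; rootlets ✓; graded bedding ✗
(D) beach shoreface — fails on rounding low, sorting good, rootlets, graded bedding (predicts rounding high, not rounding low; predicts sorting poor, not sorting good)
(E) reef margin — fails on clast-supported, mud cracks, rounding low (predicts rounding high, not rounding low)
(F) fluvial channel — does not account for graded bedding
Every candidate fails on at least one observation.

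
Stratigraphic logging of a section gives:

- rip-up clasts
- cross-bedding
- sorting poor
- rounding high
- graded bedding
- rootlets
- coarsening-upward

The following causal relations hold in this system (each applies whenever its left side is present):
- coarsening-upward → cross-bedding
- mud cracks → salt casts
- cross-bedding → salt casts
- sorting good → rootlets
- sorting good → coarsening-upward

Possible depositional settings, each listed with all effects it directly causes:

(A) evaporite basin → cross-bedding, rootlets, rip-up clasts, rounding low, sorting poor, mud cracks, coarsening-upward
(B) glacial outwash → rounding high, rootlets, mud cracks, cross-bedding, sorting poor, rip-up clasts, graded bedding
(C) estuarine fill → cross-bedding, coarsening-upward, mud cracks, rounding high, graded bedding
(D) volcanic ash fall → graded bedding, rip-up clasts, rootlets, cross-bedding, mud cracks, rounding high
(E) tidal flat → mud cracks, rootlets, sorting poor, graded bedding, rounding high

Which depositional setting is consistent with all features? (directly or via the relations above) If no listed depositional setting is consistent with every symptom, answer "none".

none

Testing each hypothesis:
(A) evaporite basin — rip-up clasts match; cross-bedding match; sorting poor match; rounding high miss; graded bedding miss; rootlets match; coarsening-upward match
(B) glacial outwash — rip-up clasts match; cross-bedding match; sorting poor match; rounding high match; graded bedding match; rootlets match; coarsening-upward miss
(C) estuarine fill — does not account for rip-up clasts, sorting poor, rootlets
(D) volcanic ash fall — rip-up clasts match; cross-bedding match; sorting poor miss; rounding high match; graded bedding match; rootlets match; coarsening-upward miss
(E) tidal flat — does not account for rip-up clasts, cross-bedding, coarsening-upward
None of the listed candidates fits everything.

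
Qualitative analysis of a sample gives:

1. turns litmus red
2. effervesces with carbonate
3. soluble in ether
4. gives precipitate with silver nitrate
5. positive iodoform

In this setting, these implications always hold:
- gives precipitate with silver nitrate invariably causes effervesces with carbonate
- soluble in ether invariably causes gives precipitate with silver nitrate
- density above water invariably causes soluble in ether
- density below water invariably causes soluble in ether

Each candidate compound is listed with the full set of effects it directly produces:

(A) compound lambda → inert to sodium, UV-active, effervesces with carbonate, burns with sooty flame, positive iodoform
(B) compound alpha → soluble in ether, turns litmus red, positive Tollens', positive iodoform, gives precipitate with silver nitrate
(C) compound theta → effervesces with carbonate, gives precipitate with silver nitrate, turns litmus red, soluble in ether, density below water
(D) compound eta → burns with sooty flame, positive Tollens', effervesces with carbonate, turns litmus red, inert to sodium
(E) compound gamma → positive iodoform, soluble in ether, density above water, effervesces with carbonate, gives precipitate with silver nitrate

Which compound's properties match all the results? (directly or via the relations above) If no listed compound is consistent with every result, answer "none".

B

Per-candidate check:
(A) compound lambda — does not account for turns litmus red, soluble in ether, gives precipitate with silver nitrate
(B) compound alpha — accounts for every observation (effervesces with carbonate by gives precipitate with silver nitrate → effervesces with carbonate)
(C) compound theta — does not account for positive iodoform
(D) compound eta — does not account for soluble in ether, gives precipitate with silver nitrate, positive iodoform
(E) compound gamma — does not account for turns litmus red
(B) alone accounts for all the evidence.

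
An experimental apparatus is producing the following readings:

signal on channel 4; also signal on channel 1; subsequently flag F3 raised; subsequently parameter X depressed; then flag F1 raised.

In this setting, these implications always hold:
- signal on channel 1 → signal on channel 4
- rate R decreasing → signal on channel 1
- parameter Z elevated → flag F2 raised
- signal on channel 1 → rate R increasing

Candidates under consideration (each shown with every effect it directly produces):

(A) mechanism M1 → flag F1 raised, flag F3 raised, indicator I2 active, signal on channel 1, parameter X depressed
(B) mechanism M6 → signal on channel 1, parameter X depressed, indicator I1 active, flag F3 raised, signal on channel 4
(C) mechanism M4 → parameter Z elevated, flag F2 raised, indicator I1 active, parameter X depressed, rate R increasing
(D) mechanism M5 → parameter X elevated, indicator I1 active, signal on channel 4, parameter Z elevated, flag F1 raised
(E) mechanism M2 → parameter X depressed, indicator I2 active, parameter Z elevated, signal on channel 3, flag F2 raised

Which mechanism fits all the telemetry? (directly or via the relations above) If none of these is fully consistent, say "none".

For each candidate, compare predicted effects to what was observed:
(A) mechanism M1 — signal on channel 4 match (through signal on channel 1 → signal on channel 4); signal on channel 1 match; flag F3 raised match; parameter X depressed match; flag F1 raised match
(B) mechanism M6 — signal on channel 4 match; signal on channel 1 match; flag F3 raised match; parameter X depressed match; flag F1 raised miss
(C) mechanism M4 — signal on channel 4 miss; signal on channel 1 miss; flag F3 raised miss; parameter X depressed match; flag F1 raised miss
(D) mechanism M5 — fails on signal on channel 1, flag F3 raised, parameter X depressed (predicts parameter X elevated, not parameter X depressed)
(E) mechanism M2 — signal on channel 4 miss; signal on channel 1 miss; flag F3 raised miss; parameter X depressed match; flag F1 raised miss
(A) is the only candidate with no mismatches.

A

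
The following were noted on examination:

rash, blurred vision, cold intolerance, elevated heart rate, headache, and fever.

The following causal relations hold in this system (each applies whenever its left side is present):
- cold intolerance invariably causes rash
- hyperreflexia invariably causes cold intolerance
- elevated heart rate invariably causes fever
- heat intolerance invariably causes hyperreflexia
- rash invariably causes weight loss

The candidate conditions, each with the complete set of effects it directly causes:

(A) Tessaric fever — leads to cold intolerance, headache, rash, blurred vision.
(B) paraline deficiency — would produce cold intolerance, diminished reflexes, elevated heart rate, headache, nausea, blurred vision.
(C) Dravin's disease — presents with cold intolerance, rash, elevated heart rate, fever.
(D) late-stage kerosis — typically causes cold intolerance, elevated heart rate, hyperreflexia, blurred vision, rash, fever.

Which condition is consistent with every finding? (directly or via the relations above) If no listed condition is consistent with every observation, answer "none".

Testing each hypothesis:
(A) Tessaric fever — rash ✓; blurred vision ✓; cold intolerance ✓; elevated heart rate ✗; headache ✓; fever ✗
(B) paraline deficiency — rash ✓ (by cold intolerance → rash); blurred vision ✓; cold intolerance ✓; elevated heart rate ✓; headache ✓; fever ✓ (by elevated heart rate → fever)
(C) Dravin's disease — does not account for blurred vision, headache
(D) late-stage kerosis — does not account for headache
(B) is the only candidate with no mismatches.

B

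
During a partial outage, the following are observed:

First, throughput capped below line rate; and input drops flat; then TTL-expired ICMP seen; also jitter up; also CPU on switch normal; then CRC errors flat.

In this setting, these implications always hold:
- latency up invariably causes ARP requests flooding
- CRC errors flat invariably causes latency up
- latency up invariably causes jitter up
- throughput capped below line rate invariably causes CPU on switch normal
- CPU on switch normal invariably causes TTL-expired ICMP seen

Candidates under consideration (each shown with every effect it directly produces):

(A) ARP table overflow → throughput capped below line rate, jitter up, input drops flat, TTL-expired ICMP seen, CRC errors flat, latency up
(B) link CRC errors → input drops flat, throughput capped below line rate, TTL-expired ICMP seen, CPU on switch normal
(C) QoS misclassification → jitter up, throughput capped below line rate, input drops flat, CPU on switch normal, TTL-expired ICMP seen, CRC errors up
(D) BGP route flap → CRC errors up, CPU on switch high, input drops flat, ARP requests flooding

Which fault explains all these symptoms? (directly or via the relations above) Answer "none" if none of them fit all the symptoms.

Per-candidate check:
(A) ARP table overflow — throughput capped below line rate yes; input drops flat yes; TTL-expired ICMP seen yes; jitter up yes; CPU on switch normal yes (by throughput capped below line rate → CPU on switch normal); CRC errors flat yes
(B) link CRC errors — does not account for jitter up, CRC errors flat
(C) QoS misclassification — fails on CRC errors flat (predicts CRC errors up, not CRC errors flat)
(D) BGP route flap — throughput capped below line rate NO; input drops flat yes; TTL-expired ICMP seen NO; jitter up NO; CPU on switch normal NO; CRC errors flat NO
(A) alone accounts for all the evidence.

A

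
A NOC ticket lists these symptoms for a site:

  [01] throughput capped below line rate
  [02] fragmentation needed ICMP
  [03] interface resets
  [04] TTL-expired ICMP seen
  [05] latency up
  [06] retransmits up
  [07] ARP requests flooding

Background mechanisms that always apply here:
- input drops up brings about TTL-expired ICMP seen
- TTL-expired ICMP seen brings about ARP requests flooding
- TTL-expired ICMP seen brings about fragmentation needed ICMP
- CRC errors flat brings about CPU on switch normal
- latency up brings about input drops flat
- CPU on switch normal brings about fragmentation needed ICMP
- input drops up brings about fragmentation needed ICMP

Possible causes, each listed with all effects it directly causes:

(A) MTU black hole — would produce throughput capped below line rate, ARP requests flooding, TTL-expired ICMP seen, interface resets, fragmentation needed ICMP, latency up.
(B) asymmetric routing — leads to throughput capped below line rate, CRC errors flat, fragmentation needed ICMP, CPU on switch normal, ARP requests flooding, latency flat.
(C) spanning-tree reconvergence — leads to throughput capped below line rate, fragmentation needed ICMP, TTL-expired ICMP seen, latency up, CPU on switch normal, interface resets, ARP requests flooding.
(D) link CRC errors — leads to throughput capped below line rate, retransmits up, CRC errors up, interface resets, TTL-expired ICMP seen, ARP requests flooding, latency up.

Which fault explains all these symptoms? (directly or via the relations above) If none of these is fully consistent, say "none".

D

Per-candidate check:
(A) MTU black hole — does not account for retransmits up
(B) asymmetric routing — fails on interface resets, TTL-expired ICMP seen, latency up, retransmits up (predicts latency flat, not latency up)
(C) spanning-tree reconvergence — does not account for retransmits up
(D) link CRC errors — accounts for every observation (fragmentation needed ICMP by TTL-expired ICMP seen → fragmentation needed ICMP)
Only (D) is consistent with every observation.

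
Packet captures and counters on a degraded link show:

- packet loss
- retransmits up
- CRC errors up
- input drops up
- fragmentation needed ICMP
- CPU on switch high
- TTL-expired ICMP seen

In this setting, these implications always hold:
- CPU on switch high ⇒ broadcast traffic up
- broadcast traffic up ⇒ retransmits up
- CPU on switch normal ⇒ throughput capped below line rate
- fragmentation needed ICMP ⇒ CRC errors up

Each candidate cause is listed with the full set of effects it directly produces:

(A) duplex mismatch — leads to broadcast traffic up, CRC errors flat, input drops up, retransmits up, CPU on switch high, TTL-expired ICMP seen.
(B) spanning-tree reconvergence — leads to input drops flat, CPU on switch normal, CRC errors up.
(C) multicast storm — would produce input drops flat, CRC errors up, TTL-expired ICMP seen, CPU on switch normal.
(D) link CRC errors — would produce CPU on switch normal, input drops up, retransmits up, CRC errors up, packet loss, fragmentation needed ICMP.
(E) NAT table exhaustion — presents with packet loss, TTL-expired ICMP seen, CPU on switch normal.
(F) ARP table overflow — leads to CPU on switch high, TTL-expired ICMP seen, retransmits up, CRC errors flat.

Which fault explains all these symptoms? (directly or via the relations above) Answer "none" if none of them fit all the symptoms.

none

Per-candidate check:
(A) duplex mismatch — fails on packet loss, CRC errors up, fragmentation needed ICMP (predicts CRC errors flat, not CRC errors up)
(B) spanning-tree reconvergence — packet loss ✗; retransmits up ✗; CRC errors up ✓; input drops up ✗; fragmentation needed ICMP ✗; CPU on switch high ✗; TTL-expired ICMP seen ✗
(C) multicast storm — packet loss ✗; retransmits up ✗; CRC errors up ✓; input drops up ✗; fragmentation needed ICMP ✗; CPU on switch high ✗; TTL-expired ICMP seen ✓
(D) link CRC errors — fails on CPU on switch high, TTL-expired ICMP seen (predicts CPU on switch normal, not CPU on switch high)
(E) NAT table exhaustion — packet loss ✓; retransmits up ✗; CRC errors up ✗; input drops up ✗; fragmentation needed ICMP ✗; CPU on switch high ✗; TTL-expired ICMP seen ✓
(F) ARP table overflow — packet loss ✗; retransmits up ✓; CRC errors up ✗; input drops up ✗; fragmentation needed ICMP ✗; CPU on switch high ✓; TTL-expired ICMP seen ✓
No candidate is consistent with all observations.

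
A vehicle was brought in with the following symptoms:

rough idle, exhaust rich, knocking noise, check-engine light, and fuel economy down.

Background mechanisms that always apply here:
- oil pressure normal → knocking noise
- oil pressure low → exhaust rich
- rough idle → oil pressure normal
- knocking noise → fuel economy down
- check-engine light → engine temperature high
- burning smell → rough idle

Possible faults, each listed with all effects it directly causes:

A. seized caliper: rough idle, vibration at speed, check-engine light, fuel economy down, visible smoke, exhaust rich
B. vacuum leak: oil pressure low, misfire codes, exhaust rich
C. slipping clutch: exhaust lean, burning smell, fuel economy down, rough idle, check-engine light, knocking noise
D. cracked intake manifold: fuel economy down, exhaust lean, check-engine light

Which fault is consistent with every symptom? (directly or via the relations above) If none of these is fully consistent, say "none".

A

Checking each candidate against the observations:
(A) seized caliper — rough idle match; exhaust rich match; knocking noise match (via rough idle → oil pressure normal → knocking noise); check-engine light match; fuel economy down match
(B) vacuum leak — rough idle miss; exhaust rich match; knocking noise miss; check-engine light miss; fuel economy down miss
(C) slipping clutch — rough idle match; exhaust rich miss; knocking noise match; check-engine light match; fuel economy down match
(D) cracked intake manifold — fails on rough idle, exhaust rich, knocking noise (predicts exhaust lean, not exhaust rich)
(A) is the only candidate with no mismatches.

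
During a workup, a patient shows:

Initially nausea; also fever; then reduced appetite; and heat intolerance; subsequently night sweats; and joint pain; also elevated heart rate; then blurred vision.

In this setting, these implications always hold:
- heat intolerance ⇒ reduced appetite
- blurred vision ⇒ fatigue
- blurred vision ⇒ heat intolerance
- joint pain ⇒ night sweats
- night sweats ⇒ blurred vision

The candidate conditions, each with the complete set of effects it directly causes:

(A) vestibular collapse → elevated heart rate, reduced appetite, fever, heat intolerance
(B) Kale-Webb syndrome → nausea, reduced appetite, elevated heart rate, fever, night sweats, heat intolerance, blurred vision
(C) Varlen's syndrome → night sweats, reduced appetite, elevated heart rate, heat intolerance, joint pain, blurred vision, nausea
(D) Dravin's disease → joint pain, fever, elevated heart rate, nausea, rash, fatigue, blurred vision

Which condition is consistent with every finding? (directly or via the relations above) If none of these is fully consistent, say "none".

D

Checking each candidate against the observations:
(A) vestibular collapse — nausea -; fever +; reduced appetite +; heat intolerance +; night sweats -; joint pain -; elevated heart rate +; blurred vision -
(B) Kale-Webb syndrome — nausea +; fever +; reduced appetite +; heat intolerance +; night sweats +; joint pain -; elevated heart rate +; blurred vision +
(C) Varlen's syndrome — nausea +; fever -; reduced appetite +; heat intolerance +; night sweats +; joint pain +; elevated heart rate +; blurred vision +
(D) Dravin's disease — nausea +; fever +; reduced appetite + (by blurred vision → heat intolerance → reduced appetite); heat intolerance + (by blurred vision → heat intolerance); night sweats + (by joint pain → night sweats); joint pain +; elevated heart rate +; blurred vision +
(D) is the only candidate with no mismatches.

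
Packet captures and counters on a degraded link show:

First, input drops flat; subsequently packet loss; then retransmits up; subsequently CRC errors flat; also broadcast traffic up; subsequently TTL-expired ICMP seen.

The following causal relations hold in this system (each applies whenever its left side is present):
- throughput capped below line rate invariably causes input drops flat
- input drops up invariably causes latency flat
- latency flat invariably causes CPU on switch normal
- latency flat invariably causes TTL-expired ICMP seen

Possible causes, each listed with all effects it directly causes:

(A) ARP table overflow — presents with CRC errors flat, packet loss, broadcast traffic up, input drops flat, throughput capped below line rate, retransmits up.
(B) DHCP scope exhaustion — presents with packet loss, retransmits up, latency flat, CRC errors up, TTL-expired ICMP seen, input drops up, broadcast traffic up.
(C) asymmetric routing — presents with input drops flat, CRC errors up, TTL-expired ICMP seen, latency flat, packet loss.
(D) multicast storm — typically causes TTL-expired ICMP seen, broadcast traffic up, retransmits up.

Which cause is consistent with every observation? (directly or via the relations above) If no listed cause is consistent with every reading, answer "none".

none

Per-candidate check:
(A) ARP table overflow — input drops flat match; packet loss match; retransmits up match; CRC errors flat match; broadcast traffic up match; TTL-expired ICMP seen miss
(B) DHCP scope exhaustion — input drops flat miss; packet loss match; retransmits up match; CRC errors flat miss; broadcast traffic up match; TTL-expired ICMP seen match
(C) asymmetric routing — input drops flat match; packet loss match; retransmits up miss; CRC errors flat miss; broadcast traffic up miss; TTL-expired ICMP seen match
(D) multicast storm — does not account for input drops flat, packet loss, CRC errors flat
Every candidate fails on at least one observation.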